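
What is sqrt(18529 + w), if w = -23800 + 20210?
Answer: sqrt(14939) ≈ 122.23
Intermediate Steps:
w = -3590
sqrt(18529 + w) = sqrt(18529 - 3590) = sqrt(14939)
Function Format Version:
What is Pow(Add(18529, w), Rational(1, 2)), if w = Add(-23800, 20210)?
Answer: Pow(14939, Rational(1, 2)) ≈ 122.23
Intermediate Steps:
w = -3590
Pow(Add(18529, w), Rational(1, 2)) = Pow(Add(18529, -3590), Rational(1, 2)) = Pow(14939, Rational(1, 2))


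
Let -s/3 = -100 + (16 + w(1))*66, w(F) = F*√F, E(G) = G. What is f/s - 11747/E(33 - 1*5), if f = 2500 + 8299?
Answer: -2594191/6132 ≈ -423.06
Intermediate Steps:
w(F) = F^(3/2)
f = 10799
s = -3066 (s = -3*(-100 + (16 + 1^(3/2))*66) = -3*(-100 + (16 + 1)*66) = -3*(-100 + 17*66) = -3*(-100 + 1122) = -3*1022 = -3066)
f/s - 11747/E(33 - 1*5) = 10799/(-3066) - 11747/(33 - 1*5) = 10799*(-1/3066) - 11747/(33 - 5) = -10799/3066 - 11747/28 = -2594191/6132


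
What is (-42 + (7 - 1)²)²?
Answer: 36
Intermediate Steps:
(-42 + (7 - 1)²)² = (-42 + 6²)² = (-42 + 36)² = (-6)² = 36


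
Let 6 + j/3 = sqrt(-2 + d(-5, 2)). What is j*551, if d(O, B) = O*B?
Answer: -9918 + 3306*I*sqrt(3) ≈ -9918.0 + 5726.2*I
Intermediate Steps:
d(O, B) = B*O
j = -18 + 6*I*sqrt(3) (j = -18 + 3*sqrt(-2 + 2*(-5)) = -18 + 3*sqrt(-2 - 10) = -18 + 3*sqrt(-12) = -18 + 3*(2*I*sqrt(3)) = -18 + 6*I*sqrt(3) ≈ -18.0 + 10.392*I)
j*551 = (-18 + 6*I*sqrt(3))*551 = -9918 + 3306*I*sqrt(3)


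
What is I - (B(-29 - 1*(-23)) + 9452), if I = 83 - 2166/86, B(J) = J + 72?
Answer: -406788/43 ≈ -9460.2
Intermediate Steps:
B(J) = 72 + J
I = 2486/43 (I = 83 - 2166/86 = 83 - 38*57/86 = 83 - 1083/43 = 2486/43 ≈ 57.814)
I - (B(-29 - 1*(-23)) + 9452) = 2486/43 - ((72 + (-29 - 1*(-23))) + 9452) = 2486/43 - ((72 + (-29 + 23)) + 9452) = 2486/43 - ((72 - 6) + 9452) = 2486/43 - (66 + 9452) = 2486/43 - 1*9518 = 2486/43 - 9518 = -406788/43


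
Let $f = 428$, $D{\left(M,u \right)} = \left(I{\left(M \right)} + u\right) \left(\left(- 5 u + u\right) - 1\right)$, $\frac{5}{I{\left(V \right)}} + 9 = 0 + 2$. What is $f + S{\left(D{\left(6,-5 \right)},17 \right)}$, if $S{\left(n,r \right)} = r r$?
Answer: $717$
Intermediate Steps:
$I{\left(V \right)} = - \frac{5}{7}$ ($I{\left(V \right)} = \frac{5}{-9 + \left(0 + 2\right)} = \frac{5}{-9 + 2} = \frac{5}{-7} = 5 \left(- \frac{1}{7}\right) = - \frac{5}{7}$)
$D{\left(M,u \right)} = \left(-1 - 4 u\right) \left(- \frac{5}{7} + u\right)$ ($D{\left(M,u \right)} = \left(- \frac{5}{7} + u\right) \left(\left(- 5 u + u\right) - 1\right) = \left(- \frac{5}{7} + u\right) \left(- 4 u - 1\right) = \left(- \frac{5}{7} + u\right) \left(-1 - 4 u\right) = \left(-1 - 4 u\right) \left(- \frac{5}{7} + u\right)$)
$S{\left(n,r \right)} = r^{2}$
$f + S{\left(D{\left(6,-5 \right)},17 \right)} = 428 + 17^{2} = 428 + 289 = 717$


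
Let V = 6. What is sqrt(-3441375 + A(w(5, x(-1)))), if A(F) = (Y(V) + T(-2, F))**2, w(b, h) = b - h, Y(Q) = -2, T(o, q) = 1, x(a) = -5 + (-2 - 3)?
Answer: I*sqrt(3441374) ≈ 1855.1*I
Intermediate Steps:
x(a) = -10 (x(a) = -5 - 5 = -10)
A(F) = 1 (A(F) = (-2 + 1)**2 = (-1)**2 = 1)
sqrt(-3441375 + A(w(5, x(-1)))) = sqrt(-3441375 + 1) = sqrt(-3441374) = I*sqrt(3441374)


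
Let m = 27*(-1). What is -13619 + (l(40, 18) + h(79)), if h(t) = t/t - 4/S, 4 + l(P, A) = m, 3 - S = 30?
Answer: -368519/27 ≈ -13649.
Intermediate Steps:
S = -27 (S = 3 - 1*30 = 3 - 30 = -27)
m = -27
l(P, A) = -31 (l(P, A) = -4 - 27 = -31)
h(t) = 31/27 (h(t) = t/t - 4/(-27) = 1 - 4*(-1/27) = 1 + 4/27 = 31/27)
-13619 + (l(40, 18) + h(79)) = -13619 + (-31 + 31/27) = -13619 - 806/27 = -368519/27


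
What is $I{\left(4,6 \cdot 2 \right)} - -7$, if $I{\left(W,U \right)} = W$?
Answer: $11$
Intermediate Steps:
$I{\left(4,6 \cdot 2 \right)} - -7 = 4 - -7 = 4 + 7 = 11$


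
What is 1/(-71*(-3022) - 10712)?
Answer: 1/203850 ≈ 4.9056e-6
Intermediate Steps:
1/(-71*(-3022) - 10712) = 1/(214562 - 10712) = 1/203850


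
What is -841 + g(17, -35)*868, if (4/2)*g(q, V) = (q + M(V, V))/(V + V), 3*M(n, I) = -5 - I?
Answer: -5042/5 ≈ -1008.4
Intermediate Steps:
M(n, I) = -5/3 - I/3 (M(n, I) = (-5 - I)/3 = -5/3 - I/3)
g(q, V) = (-5/3 + q - V/3)/(4*V) (g(q, V) = ((q + (-5/3 - V/3))/(V + V))/2 = ((-5/3 + q - V/3)/((2*V)))/2 = ((-5/3 + q - V/3)*(1/(2*V)))/2 = ((-5/3 + q - V/3)/(2*V))/2 = (-5/3 + q - V/3)/(4*V))
-841 + g(17, -35)*868 = -841 + ((1/12)*(-5 - 1*(-35) + 3*17)/(-35))*868 = -841 + ((1/12)*(-1/35)*(-5 + 35 + 51))*868 = -841 + ((1/12)*(-1/35)*81)*868 = -841 - 27/140*868 = -841 - 837/5 = -5042/5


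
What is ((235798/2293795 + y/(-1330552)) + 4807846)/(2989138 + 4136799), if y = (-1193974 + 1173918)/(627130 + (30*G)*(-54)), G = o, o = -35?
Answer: 1023903636381521130633/1517576197515787891118 ≈ 0.67470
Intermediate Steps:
G = -35
y = -10028/341915 (y = (-1193974 + 1173918)/(627130 + (30*(-35))*(-54)) = -20056/(627130 - 1050*(-54)) = -20056/(627130 + 56700) = -20056/683830 = -20056*1/683830 = -10028/341915 ≈ -0.029329)
((235798/2293795 + y/(-1330552)) + 4807846)/(2989138 + 4136799) = ((235798/2293795 - 10028/341915/(-1330552)) + 4807846)/(2989138 + 4136799) = ((235798*(1/2293795) - 10028/341915*(-1/1330552)) + 4807846)/7125937 = ((235798/2293795 + 2507/113733921770) + 4807846)*(1/7125937) = (21892438396789/212965143744014 + 4807846)*(1/7125937) = (1023903636381521130633/212965143744014)*(1/7125937) = 1023903636381521130633/1517576197515787891118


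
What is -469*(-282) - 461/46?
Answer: 6083407/46 ≈ 1.3225e+5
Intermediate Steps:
-469*(-282) - 461/46 = 132258 - 461*1/46 = 132258 - 461/46 = 6083407/46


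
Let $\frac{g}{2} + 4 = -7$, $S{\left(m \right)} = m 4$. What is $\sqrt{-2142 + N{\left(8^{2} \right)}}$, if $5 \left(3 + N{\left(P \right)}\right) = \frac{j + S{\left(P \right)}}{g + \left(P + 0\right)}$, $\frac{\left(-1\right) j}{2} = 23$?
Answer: $4 i \sqrt{134} \approx 46.303 i$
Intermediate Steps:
$j = -46$ ($j = \left(-2\right) 23 = -46$)
$S{\left(m \right)} = 4 m$
$g = -22$ ($g = -8 + 2 \left(-7\right) = -8 - 14 = -22$)
$N{\left(P \right)} = -3 + \frac{-46 + 4 P}{5 \left(-22 + P\right)}$ ($N{\left(P \right)} = -3 + \frac{\left(-46 + 4 P\right) \frac{1}{-22 + \left(P + 0\right)}}{5} = -3 + \frac{\left(-46 + 4 P\right) \frac{1}{-22 + P}}{5} = -3 + \frac{\frac{1}{-22 + P} \left(-46 + 4 P\right)}{5} = -3 + \frac{-46 + 4 P}{5 \left(-22 + P\right)}$)
$\sqrt{-2142 + N{\left(8^{2} \right)}} = \sqrt{-2142 + \frac{284 - 11 \cdot 8^{2}}{5 \left(-22 + 8^{2}\right)}} = \sqrt{-2142 + \frac{284 - 704}{5 \left(-22 + 64\right)}} = \sqrt{-2142 + \frac{284 - 704}{5 \cdot 42}} = \sqrt{-2142 + \frac{1}{5} \cdot \frac{1}{42} \left(-420\right)} = \sqrt{-2142 - 2} = \sqrt{-2144} = 4 i \sqrt{134}$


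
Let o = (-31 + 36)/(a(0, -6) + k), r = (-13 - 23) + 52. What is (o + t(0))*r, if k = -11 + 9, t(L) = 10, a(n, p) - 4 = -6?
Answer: 140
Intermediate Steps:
a(n, p) = -2 (a(n, p) = 4 - 6 = -2)
r = 16 (r = -36 + 52 = 16)
k = -2
o = -5/4 (o = (-31 + 36)/(-2 - 2) = 5/(-4) = 5*(-1/4) = -5/4 ≈ -1.2500)
(o + t(0))*r = (-5/4 + 10)*16 = (35/4)*16 = 140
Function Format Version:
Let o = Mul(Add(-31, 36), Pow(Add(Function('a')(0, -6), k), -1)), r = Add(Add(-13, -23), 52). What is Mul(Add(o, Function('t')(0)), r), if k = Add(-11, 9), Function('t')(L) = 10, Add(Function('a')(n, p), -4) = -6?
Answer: 140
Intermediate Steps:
Function('a')(n, p) = -2 (Function('a')(n, p) = Add(4, -6) = -2)
r = 16 (r = Add(-36, 52) = 16)
k = -2
o = Rational(-5, 4) (o = Mul(Add(-31, 36), Pow(Add(-2, -2), -1)) = Mul(5, Pow(-4, -1)) = Mul(5, Rational(-1, 4)) = Rational(-5, 4) ≈ -1.2500)
Mul(Add(o, Function('t')(0)), r) = Mul(Add(Rational(-5, 4), 10), 16) = Mul(Rational(35, 4), 16) = 140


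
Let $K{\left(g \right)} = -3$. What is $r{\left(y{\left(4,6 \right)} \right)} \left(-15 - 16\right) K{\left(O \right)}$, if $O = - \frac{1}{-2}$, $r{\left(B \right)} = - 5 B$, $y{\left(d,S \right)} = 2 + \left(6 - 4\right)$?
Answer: $-1860$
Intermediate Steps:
$y{\left(d,S \right)} = 4$ ($y{\left(d,S \right)} = 2 + 2 = 4$)
$O = \frac{1}{2}$ ($O = \left(-1\right) \left(- \frac{1}{2}\right) = \frac{1}{2} \approx 0.5$)
$r{\left(y{\left(4,6 \right)} \right)} \left(-15 - 16\right) K{\left(O \right)} = \left(-5\right) 4 \left(-15 - 16\right) \left(-3\right) = - 20 \left(-15 - 16\right) \left(-3\right) = - 20 \left(\left(-31\right) \left(-3\right)\right) = \left(-20\right) 93 = -1860$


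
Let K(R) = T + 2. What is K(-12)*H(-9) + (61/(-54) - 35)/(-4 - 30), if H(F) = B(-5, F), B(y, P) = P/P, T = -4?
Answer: -1721/1836 ≈ -0.93736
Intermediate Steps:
B(y, P) = 1
K(R) = -2 (K(R) = -4 + 2 = -2)
H(F) = 1
K(-12)*H(-9) + (61/(-54) - 35)/(-4 - 30) = -2*1 + (61/(-54) - 35)/(-4 - 30) = -2 + (61*(-1/54) - 35)/(-34) = -2 + (-61/54 - 35)*(-1/34) = -2 - 1951/54*(-1/34) = -2 + 1951/1836 = -1721/1836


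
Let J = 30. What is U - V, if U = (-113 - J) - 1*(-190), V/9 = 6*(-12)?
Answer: 695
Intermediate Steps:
V = -648 (V = 9*(6*(-12)) = 9*(-72) = -648)
U = 47 (U = (-113 - 1*30) - 1*(-190) = (-113 - 30) + 190 = -143 + 190 = 47)
U - V = 47 - 1*(-648) = 47 + 648 = 695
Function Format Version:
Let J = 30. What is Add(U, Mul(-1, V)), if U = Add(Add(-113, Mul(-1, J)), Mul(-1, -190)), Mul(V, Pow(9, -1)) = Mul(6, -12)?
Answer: 695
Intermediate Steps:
V = -648 (V = Mul(9, Mul(6, -12)) = Mul(9, -72) = -648)
U = 47 (U = Add(Add(-113, Mul(-1, 30)), Mul(-1, -190)) = Add(Add(-113, -30), 190) = Add(-143, 190) = 47)
Add(U, Mul(-1, V)) = Add(47, Mul(-1, -648)) = Add(47, 648) = 695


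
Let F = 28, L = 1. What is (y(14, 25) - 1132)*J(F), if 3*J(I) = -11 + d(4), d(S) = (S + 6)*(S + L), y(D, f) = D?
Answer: -14534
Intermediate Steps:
d(S) = (1 + S)*(6 + S) (d(S) = (S + 6)*(S + 1) = (6 + S)*(1 + S) = (1 + S)*(6 + S))
J(I) = 13 (J(I) = (-11 + (6 + 4**2 + 7*4))/3 = (-11 + (6 + 16 + 28))/3 = (-11 + 50)/3 = (1/3)*39 = 13)
(y(14, 25) - 1132)*J(F) = (14 - 1132)*13 = -1118*13 = -14534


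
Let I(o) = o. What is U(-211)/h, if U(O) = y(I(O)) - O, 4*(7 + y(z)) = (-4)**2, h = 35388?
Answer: 52/8847 ≈ 0.0058777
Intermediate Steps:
y(z) = -3 (y(z) = -7 + (1/4)*(-4)**2 = -7 + (1/4)*16 = -7 + 4 = -3)
U(O) = -3 - O
U(-211)/h = (-3 - 1*(-211))/35388 = (-3 + 211)*(1/35388) = 208*(1/35388) = 52/8847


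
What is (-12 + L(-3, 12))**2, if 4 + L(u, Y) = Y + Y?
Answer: 64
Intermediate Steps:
L(u, Y) = -4 + 2*Y (L(u, Y) = -4 + (Y + Y) = -4 + 2*Y)
(-12 + L(-3, 12))**2 = (-12 + (-4 + 2*12))**2 = (-12 + (-4 + 24))**2 = (-12 + 20)**2 = 8**2 = 64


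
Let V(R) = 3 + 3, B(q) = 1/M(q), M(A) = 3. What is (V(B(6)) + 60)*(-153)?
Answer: -10098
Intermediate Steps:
B(q) = ⅓ (B(q) = 1/3 = ⅓)
V(R) = 6
(V(B(6)) + 60)*(-153) = (6 + 60)*(-153) = 66*(-153) = -10098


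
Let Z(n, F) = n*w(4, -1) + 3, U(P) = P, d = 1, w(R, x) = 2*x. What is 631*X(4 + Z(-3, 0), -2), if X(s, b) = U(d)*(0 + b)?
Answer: -1262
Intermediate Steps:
Z(n, F) = 3 - 2*n (Z(n, F) = n*(2*(-1)) + 3 = n*(-2) + 3 = -2*n + 3 = 3 - 2*n)
X(s, b) = b (X(s, b) = 1*(0 + b) = 1*b = b)
631*X(4 + Z(-3, 0), -2) = 631*(-2) = -1262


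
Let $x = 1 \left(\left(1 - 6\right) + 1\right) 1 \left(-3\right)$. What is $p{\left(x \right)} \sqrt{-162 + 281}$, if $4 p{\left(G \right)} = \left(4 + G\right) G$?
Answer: $48 \sqrt{119} \approx 523.62$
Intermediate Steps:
$x = 12$ ($x = 1 \left(\left(1 - 6\right) + 1\right) 1 \left(-3\right) = 1 \left(-5 + 1\right) 1 \left(-3\right) = 1 \left(-4\right) 1 \left(-3\right) = \left(-4\right) 1 \left(-3\right) = \left(-4\right) \left(-3\right) = 12$)
$p{\left(G \right)} = \frac{G \left(4 + G\right)}{4}$ ($p{\left(G \right)} = \frac{\left(4 + G\right) G}{4} = \frac{G \left(4 + G\right)}{4}$)
$p{\left(x \right)} \sqrt{-162 + 281} = \frac{1}{4} \cdot 12 \left(4 + 12\right) \sqrt{-162 + 281} = \frac{1}{4} \cdot 12 \cdot 16 \sqrt{119} = 48 \sqrt{119}$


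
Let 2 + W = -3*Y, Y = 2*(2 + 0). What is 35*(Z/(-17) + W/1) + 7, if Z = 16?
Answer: -8771/17 ≈ -515.94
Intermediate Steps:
Y = 4 (Y = 2*2 = 4)
W = -14 (W = -2 - 3*4 = -2 - 12 = -14)
35*(Z/(-17) + W/1) + 7 = 35*(16/(-17) - 14/1) + 7 = 35*(16*(-1/17) - 14*1) + 7 = 35*(-16/17 - 14) + 7 = 35*(-254/17) + 7 = -8890/17 + 7 = -8771/17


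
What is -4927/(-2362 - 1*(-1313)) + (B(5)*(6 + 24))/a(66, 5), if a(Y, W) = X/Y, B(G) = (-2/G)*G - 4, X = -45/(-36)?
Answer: -9964769/1049 ≈ -9499.3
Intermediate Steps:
X = 5/4 (X = -45*(-1/36) = 5/4 ≈ 1.2500)
B(G) = -6 (B(G) = -2 - 4 = -6)
a(Y, W) = 5/(4*Y)
-4927/(-2362 - 1*(-1313)) + (B(5)*(6 + 24))/a(66, 5) = -4927/(-2362 - 1*(-1313)) + (-6*(6 + 24))/(((5/4)/66)) = -4927/(-2362 + 1313) + (-6*30)/(((5/4)*(1/66))) = -4927/(-1049) - 180/5/264 = -4927*(-1/1049) - 180*264/5 = 4927/1049 - 9504 = -9964769/1049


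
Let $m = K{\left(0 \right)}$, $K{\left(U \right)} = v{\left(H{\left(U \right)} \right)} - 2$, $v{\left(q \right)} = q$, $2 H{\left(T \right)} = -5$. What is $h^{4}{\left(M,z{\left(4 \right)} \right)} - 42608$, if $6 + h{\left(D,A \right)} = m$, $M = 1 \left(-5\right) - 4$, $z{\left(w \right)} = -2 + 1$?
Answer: $- \frac{487247}{16} \approx -30453.0$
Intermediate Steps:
$H{\left(T \right)} = - \frac{5}{2}$ ($H{\left(T \right)} = \frac{1}{2} \left(-5\right) = - \frac{5}{2}$)
$z{\left(w \right)} = -1$
$M = -9$ ($M = -5 - 4 = -9$)
$K{\left(U \right)} = - \frac{9}{2}$ ($K{\left(U \right)} = - \frac{5}{2} - 2 = - \frac{9}{2}$)
$m = - \frac{9}{2} \approx -4.5$
$h{\left(D,A \right)} = - \frac{21}{2}$ ($h{\left(D,A \right)} = -6 - \frac{9}{2} = - \frac{21}{2}$)
$h^{4}{\left(M,z{\left(4 \right)} \right)} - 42608 = \left(- \frac{21}{2}\right)^{4} - 42608 = \frac{194481}{16} - 42608 = - \frac{487247}{16}$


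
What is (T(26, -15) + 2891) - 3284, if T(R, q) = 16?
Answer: -377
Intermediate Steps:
(T(26, -15) + 2891) - 3284 = (16 + 2891) - 3284 = 2907 - 3284 = -377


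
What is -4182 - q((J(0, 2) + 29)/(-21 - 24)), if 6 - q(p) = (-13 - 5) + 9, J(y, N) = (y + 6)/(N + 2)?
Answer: -4197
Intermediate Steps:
J(y, N) = (6 + y)/(2 + N)
q(p) = 15 (q(p) = 6 - ((-13 - 5) + 9) = 6 - (-18 + 9) = 6 - 1*(-9) = 6 + 9 = 15)
-4182 - q((J(0, 2) + 29)/(-21 - 24)) = -4182 - 1*15 = -4182 - 15 = -4197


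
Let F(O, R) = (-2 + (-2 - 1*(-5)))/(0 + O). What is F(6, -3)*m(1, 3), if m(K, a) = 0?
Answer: 0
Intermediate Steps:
F(O, R) = 1/O (F(O, R) = (-2 + (-2 + 5))/O = (-2 + 3)/O = 1/O)
F(6, -3)*m(1, 3) = 0/6 = (⅙)*0 = 0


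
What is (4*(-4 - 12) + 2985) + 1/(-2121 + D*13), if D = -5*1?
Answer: 6385305/2186 ≈ 2921.0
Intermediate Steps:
D = -5
(4*(-4 - 12) + 2985) + 1/(-2121 + D*13) = (4*(-4 - 12) + 2985) + 1/(-2121 - 5*13) = (4*(-16) + 2985) + 1/(-2121 - 65) = (-64 + 2985) + 1/(-2186) = 2921 - 1/2186 = 6385305/2186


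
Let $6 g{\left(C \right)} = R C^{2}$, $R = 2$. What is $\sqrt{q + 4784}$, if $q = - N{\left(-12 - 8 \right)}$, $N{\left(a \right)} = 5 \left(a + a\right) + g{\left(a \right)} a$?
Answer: $\frac{2 \sqrt{17214}}{3} \approx 87.468$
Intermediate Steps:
$g{\left(C \right)} = \frac{C^{2}}{3}$ ($g{\left(C \right)} = \frac{2 C^{2}}{6} = \frac{C^{2}}{3}$)
$N{\left(a \right)} = 10 a + \frac{a^{3}}{3}$ ($N{\left(a \right)} = 5 \left(a + a\right) + \frac{a^{2}}{3} a = 5 \cdot 2 a + \frac{a^{3}}{3} = 10 a + \frac{a^{3}}{3}$)
$q = \frac{8600}{3}$ ($q = - \frac{\left(-12 - 8\right) \left(30 + \left(-12 - 8\right)^{2}\right)}{3} = - \frac{\left(-20\right) \left(30 + \left(-20\right)^{2}\right)}{3} = - \frac{\left(-20\right) \left(30 + 400\right)}{3} = - \frac{\left(-20\right) 430}{3} = \left(-1\right) \left(- \frac{8600}{3}\right) = \frac{8600}{3} \approx 2866.7$)
$\sqrt{q + 4784} = \sqrt{\frac{8600}{3} + 4784} = \sqrt{\frac{22952}{3}} = \frac{2 \sqrt{17214}}{3}$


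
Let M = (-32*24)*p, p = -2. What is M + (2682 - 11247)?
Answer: -7029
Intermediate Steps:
M = 1536 (M = -32*24*(-2) = -768*(-2) = 1536)
M + (2682 - 11247) = 1536 + (2682 - 11247) = 1536 - 8565 = -7029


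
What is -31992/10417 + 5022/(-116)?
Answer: -28012623/604186 ≈ -46.364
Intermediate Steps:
-31992/10417 + 5022/(-116) = -31992*1/10417 + 5022*(-1/116) = -31992/10417 - 2511/58 = -28012623/604186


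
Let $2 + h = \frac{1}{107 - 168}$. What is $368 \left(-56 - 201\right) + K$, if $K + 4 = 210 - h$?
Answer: $- \frac{5756447}{61} \approx -94368.0$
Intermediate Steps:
$h = - \frac{123}{61}$ ($h = -2 + \frac{1}{107 - 168} = -2 + \frac{1}{-61} = -2 - \frac{1}{61} = - \frac{123}{61} \approx -2.0164$)
$K = \frac{12689}{61}$ ($K = -4 + \left(210 - - \frac{123}{61}\right) = -4 + \left(210 + \frac{123}{61}\right) = -4 + \frac{12933}{61} = \frac{12689}{61} \approx 208.02$)
$368 \left(-56 - 201\right) + K = 368 \left(-56 - 201\right) + \frac{12689}{61} = 368 \left(-257\right) + \frac{12689}{61} = -94576 + \frac{12689}{61} = - \frac{5756447}{61}$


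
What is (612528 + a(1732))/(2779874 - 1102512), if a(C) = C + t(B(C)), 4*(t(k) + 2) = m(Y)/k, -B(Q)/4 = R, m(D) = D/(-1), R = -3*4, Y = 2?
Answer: 308737/843072 ≈ 0.36620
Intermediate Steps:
R = -12
m(D) = -D (m(D) = D*(-1) = -D)
B(Q) = 48 (B(Q) = -4*(-12) = 48)
t(k) = -2 - 1/(2*k) (t(k) = -2 + ((-1*2)/k)/4 = -2 + (-2/k)/4 = -2 - 1/(2*k))
a(C) = -193/96 + C (a(C) = C + (-2 - ½/48) = C + (-2 - ½*1/48) = C + (-2 - 1/96) = C - 193/96 = -193/96 + C)
(612528 + a(1732))/(2779874 - 1102512) = (612528 + (-193/96 + 1732))/(2779874 - 1102512) = (612528 + 166079/96)/1677362 = (58968767/96)*(1/1677362) = 308737/843072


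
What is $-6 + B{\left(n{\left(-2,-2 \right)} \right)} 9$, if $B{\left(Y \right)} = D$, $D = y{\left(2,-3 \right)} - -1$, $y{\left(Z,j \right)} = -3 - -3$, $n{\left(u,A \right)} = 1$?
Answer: $3$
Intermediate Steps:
$y{\left(Z,j \right)} = 0$ ($y{\left(Z,j \right)} = -3 + 3 = 0$)
$D = 1$ ($D = 0 - -1 = 0 + 1 = 1$)
$B{\left(Y \right)} = 1$
$-6 + B{\left(n{\left(-2,-2 \right)} \right)} 9 = -6 + 1 \cdot 9 = -6 + 9 = 3$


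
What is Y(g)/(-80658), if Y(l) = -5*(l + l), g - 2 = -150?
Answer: -740/40329 ≈ -0.018349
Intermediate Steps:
g = -148 (g = 2 - 150 = -148)
Y(l) = -10*l
Y(g)/(-80658) = -10*(-148)/(-80658) = 1480*(-1/80658) = -740/40329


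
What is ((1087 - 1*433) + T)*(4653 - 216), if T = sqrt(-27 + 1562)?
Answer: 2901798 + 4437*sqrt(1535) ≈ 3.0756e+6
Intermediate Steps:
T = sqrt(1535) ≈ 39.179
((1087 - 1*433) + T)*(4653 - 216) = ((1087 - 1*433) + sqrt(1535))*(4653 - 216) = ((1087 - 433) + sqrt(1535))*4437 = (654 + sqrt(1535))*4437 = 2901798 + 4437*sqrt(1535)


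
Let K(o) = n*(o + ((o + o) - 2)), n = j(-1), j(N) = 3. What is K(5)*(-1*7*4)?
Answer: -1092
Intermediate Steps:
n = 3
K(o) = -6 + 9*o (K(o) = 3*(o + ((o + o) - 2)) = 3*(o + (2*o - 2)) = 3*(o + (-2 + 2*o)) = 3*(-2 + 3*o) = -6 + 9*o)
K(5)*(-1*7*4) = (-6 + 9*5)*(-1*7*4) = (-6 + 45)*(-7*4) = 39*(-28) = -1092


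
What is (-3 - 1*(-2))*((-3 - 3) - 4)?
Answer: 10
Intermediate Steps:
(-3 - 1*(-2))*((-3 - 3) - 4) = (-3 + 2)*(-6 - 4) = -1*(-10) = 10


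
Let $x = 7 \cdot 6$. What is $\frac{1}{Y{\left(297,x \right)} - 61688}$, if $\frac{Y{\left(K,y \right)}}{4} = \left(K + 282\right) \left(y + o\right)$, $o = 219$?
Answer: $\frac{1}{542788} \approx 1.8423 \cdot 10^{-6}$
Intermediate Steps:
$x = 42$
$Y{\left(K,y \right)} = 4 \left(219 + y\right) \left(282 + K\right)$ ($Y{\left(K,y \right)} = 4 \left(K + 282\right) \left(y + 219\right) = 4 \left(282 + K\right) \left(219 + y\right) = 4 \left(219 + y\right) \left(282 + K\right)$)
$\frac{1}{Y{\left(297,x \right)} - 61688} = \frac{1}{\left(247032 + 876 \cdot 297 + 1128 \cdot 42 + 4 \cdot 297 \cdot 42\right) - 61688} = \frac{1}{\left(247032 + 260172 + 47376 + 49896\right) - 61688} = \frac{1}{604476 - 61688} = \frac{1}{542788}$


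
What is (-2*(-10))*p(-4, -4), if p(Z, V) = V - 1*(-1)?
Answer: -60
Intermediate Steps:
p(Z, V) = 1 + V (p(Z, V) = V + 1 = 1 + V)
(-2*(-10))*p(-4, -4) = (-2*(-10))*(1 - 4) = 20*(-3) = -60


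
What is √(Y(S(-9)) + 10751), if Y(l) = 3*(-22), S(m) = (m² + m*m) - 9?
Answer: √10685 ≈ 103.37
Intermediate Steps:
S(m) = -9 + 2*m² (S(m) = (m² + m²) - 9 = 2*m² - 9 = -9 + 2*m²)
Y(l) = -66
√(Y(S(-9)) + 10751) = √(-66 + 10751) = √10685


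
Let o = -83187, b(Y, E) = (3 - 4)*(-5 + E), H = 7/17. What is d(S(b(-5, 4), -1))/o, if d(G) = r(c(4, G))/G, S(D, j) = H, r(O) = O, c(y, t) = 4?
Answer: -68/582309 ≈ -0.00011678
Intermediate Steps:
H = 7/17 (H = 7*(1/17) = 7/17 ≈ 0.41176)
b(Y, E) = 5 - E (b(Y, E) = -(-5 + E) = 5 - E)
S(D, j) = 7/17
d(G) = 4/G
d(S(b(-5, 4), -1))/o = (4/(7/17))/(-83187) = (4*(17/7))*(-1/83187) = (68/7)*(-1/83187) = -68/582309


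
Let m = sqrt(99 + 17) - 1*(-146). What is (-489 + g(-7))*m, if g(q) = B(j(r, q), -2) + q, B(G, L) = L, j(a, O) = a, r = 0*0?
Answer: -72708 - 996*sqrt(29) ≈ -78072.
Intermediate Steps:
r = 0
m = 146 + 2*sqrt(29) (m = sqrt(116) + 146 = 2*sqrt(29) + 146 = 146 + 2*sqrt(29) ≈ 156.77)
g(q) = -2 + q
(-489 + g(-7))*m = (-489 + (-2 - 7))*(146 + 2*sqrt(29)) = (-489 - 9)*(146 + 2*sqrt(29)) = -498*(146 + 2*sqrt(29)) = -72708 - 996*sqrt(29)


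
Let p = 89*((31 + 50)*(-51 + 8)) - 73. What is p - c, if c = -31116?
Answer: -278944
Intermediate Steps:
p = -310060 (p = 89*(81*(-43)) - 73 = 89*(-3483) - 73 = -309987 - 73 = -310060)
p - c = -310060 - 1*(-31116) = -310060 + 31116 = -278944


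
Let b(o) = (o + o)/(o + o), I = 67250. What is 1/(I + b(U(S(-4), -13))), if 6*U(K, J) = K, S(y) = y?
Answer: 1/67251 ≈ 1.4870e-5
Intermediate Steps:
U(K, J) = K/6
b(o) = 1 (b(o) = (2*o)/((2*o)) = (2*o)*(1/(2*o)) = 1)
1/(I + b(U(S(-4), -13))) = 1/(67250 + 1) = 1/67251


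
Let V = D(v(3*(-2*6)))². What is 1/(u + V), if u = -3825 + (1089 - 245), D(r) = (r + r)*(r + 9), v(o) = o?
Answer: 1/3776155 ≈ 2.6482e-7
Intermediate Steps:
D(r) = 2*r*(9 + r) (D(r) = (2*r)*(9 + r) = 2*r*(9 + r))
u = -2981 (u = -3825 + 844 = -2981)
V = 3779136 (V = (2*(3*(-2*6))*(9 + 3*(-2*6)))² = (2*(3*(-12))*(9 + 3*(-12)))² = (2*(-36)*(9 - 36))² = (2*(-36)*(-27))² = 1944² = 3779136)
1/(u + V) = 1/(-2981 + 3779136) = 1/3776155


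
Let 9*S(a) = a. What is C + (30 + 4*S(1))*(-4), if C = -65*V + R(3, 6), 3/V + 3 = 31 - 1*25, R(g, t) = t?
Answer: -1627/9 ≈ -180.78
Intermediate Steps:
V = 1 (V = 3/(-3 + (31 - 1*25)) = 3/(-3 + (31 - 25)) = 3/(-3 + 6) = 3/3 = 3*(⅓) = 1)
S(a) = a/9
C = -59 (C = -65*1 + 6 = -65 + 6 = -59)
C + (30 + 4*S(1))*(-4) = -59 + (30 + 4*((⅑)*1))*(-4) = -59 + (30 + 4*(⅑))*(-4) = -59 + (30 + 4/9)*(-4) = -59 + (274/9)*(-4) = -59 - 1096/9 = -1627/9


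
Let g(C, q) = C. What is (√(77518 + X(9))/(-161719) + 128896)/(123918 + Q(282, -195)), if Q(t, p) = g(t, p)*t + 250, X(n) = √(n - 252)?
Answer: 32224/50923 - √(77518 + 9*I*√3)/32940866548 ≈ 0.6328 - 8.4984e-13*I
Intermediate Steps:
X(n) = √(-252 + n)
Q(t, p) = 250 + t² (Q(t, p) = t*t + 250 = t² + 250 = 250 + t²)
(√(77518 + X(9))/(-161719) + 128896)/(123918 + Q(282, -195)) = (√(77518 + √(-252 + 9))/(-161719) + 128896)/(123918 + (250 + 282²)) = (√(77518 + √(-243))*(-1/161719) + 128896)/(123918 + (250 + 79524)) = (√(77518 + 9*I*√3)*(-1/161719) + 128896)/(123918 + 79774) = (-√(77518 + 9*I*√3)/161719 + 128896)/203692 = (128896 - √(77518 + 9*I*√3)/161719)*(1/203692) = 32224/50923 - √(77518 + 9*I*√3)/32940866548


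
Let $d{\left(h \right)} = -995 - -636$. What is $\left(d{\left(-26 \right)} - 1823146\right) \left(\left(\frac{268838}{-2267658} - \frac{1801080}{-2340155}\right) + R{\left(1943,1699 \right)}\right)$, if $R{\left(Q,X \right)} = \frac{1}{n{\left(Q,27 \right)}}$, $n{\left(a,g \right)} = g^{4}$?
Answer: $- \frac{12401136713646029863810}{10445120936718417} \approx -1.1873 \cdot 10^{6}$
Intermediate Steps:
$d{\left(h \right)} = -359$ ($d{\left(h \right)} = -995 + 636 = -359$)
$R{\left(Q,X \right)} = \frac{1}{531441}$ ($R{\left(Q,X \right)} = \frac{1}{27^{4}} = \frac{1}{531441}$)
$\left(d{\left(-26 \right)} - 1823146\right) \left(\left(\frac{268838}{-2267658} - \frac{1801080}{-2340155}\right) + R{\left(1943,1699 \right)}\right) = \left(-359 - 1823146\right) \left(\left(\frac{268838}{-2267658} - \frac{1801080}{-2340155}\right) + \frac{1}{531441}\right) = \left(-359 - 1823146\right) \left(\left(268838 \left(- \frac{1}{2267658}\right) - - \frac{360216}{468031}\right) + \frac{1}{531441}\right) = \left(-359 - 1823146\right) \left(\left(- \frac{134419}{1133829} + \frac{360216}{468031}\right) + \frac{1}{531441}\right) = - 1823505 \left(\frac{345511088075}{530667120699} + \frac{1}{531441}\right) = \left(-1823505\right) \frac{20402143202754086}{31335362810155251} = - \frac{12401136713646029863810}{10445120936718417}$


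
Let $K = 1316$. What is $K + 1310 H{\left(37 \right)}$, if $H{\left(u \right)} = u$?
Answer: $49786$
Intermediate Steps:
$K + 1310 H{\left(37 \right)} = 1316 + 1310 \cdot 37 = 1316 + 48470 = 49786$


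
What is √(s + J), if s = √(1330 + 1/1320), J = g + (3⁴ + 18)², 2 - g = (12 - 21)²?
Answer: √(1058725800 + 165*√579348330)/330 ≈ 98.785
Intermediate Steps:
g = -79 (g = 2 - (12 - 21)² = 2 - 1*(-9)² = 2 - 1*81 = 2 - 81 = -79)
J = 9722 (J = -79 + (3⁴ + 18)² = -79 + (81 + 18)² = -79 + 99² = -79 + 9801 = 9722)
s = √579348330/660 (s = √(1330 + 1/1320) = √(1755601/1320) = √579348330/660 ≈ 36.469)
√(s + J) = √(√579348330/660 + 9722) = √(9722 + √579348330/660)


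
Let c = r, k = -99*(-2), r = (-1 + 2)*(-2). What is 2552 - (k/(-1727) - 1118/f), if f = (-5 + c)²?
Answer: 19808944/7693 ≈ 2574.9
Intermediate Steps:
r = -2 (r = 1*(-2) = -2)
k = 198
c = -2
f = 49 (f = (-5 - 2)² = (-7)² = 49)
2552 - (k/(-1727) - 1118/f) = 2552 - (198/(-1727) - 1118/49) = 2552 - (198*(-1/1727) - 1118*1/49) = 2552 - (-18/157 - 1118/49) = 2552 - 1*(-176408/7693) = 2552 + 176408/7693 = 19808944/7693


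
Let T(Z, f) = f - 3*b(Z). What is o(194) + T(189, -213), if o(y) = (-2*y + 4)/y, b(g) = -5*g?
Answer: 254142/97 ≈ 2620.0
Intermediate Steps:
T(Z, f) = f + 15*Z (T(Z, f) = f - (-15)*Z = f + 15*Z)
o(y) = (4 - 2*y)/y
o(194) + T(189, -213) = (-2 + 4/194) + (-213 + 15*189) = (-2 + 4*(1/194)) + (-213 + 2835) = (-2 + 2/97) + 2622 = -192/97 + 2622 = 254142/97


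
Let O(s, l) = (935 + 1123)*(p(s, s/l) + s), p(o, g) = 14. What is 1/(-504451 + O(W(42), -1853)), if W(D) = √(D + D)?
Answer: -475639/225876687745 - 4116*√21/225876687745 ≈ -2.1893e-6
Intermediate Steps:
W(D) = √2*√D (W(D) = √(2*D) = √2*√D)
O(s, l) = 28812 + 2058*s (O(s, l) = (935 + 1123)*(14 + s) = 2058*(14 + s) = 28812 + 2058*s)
1/(-504451 + O(W(42), -1853)) = 1/(-504451 + (28812 + 2058*(√2*√42))) = 1/(-504451 + (28812 + 2058*(2*√21))) = 1/(-504451 + (28812 + 4116*√21)) = 1/(-475639 + 4116*√21)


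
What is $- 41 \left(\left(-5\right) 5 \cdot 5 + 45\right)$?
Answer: $3280$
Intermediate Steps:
$- 41 \left(\left(-5\right) 5 \cdot 5 + 45\right) = - 41 \left(\left(-25\right) 5 + 45\right) = - 41 \left(-125 + 45\right) = \left(-41\right) \left(-80\right) = 3280$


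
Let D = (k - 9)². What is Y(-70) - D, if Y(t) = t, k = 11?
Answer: -74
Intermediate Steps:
D = 4 (D = (11 - 9)² = 2² = 4)
Y(-70) - D = -70 - 1*4 = -70 - 4 = -74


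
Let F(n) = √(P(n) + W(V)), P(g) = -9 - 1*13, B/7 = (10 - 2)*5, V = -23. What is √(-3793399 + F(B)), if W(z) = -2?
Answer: √(-3793399 + 2*I*√6) ≈ 0.e-3 + 1947.7*I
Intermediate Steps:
B = 280 (B = 7*((10 - 2)*5) = 7*(8*5) = 7*40 = 280)
P(g) = -22 (P(g) = -9 - 13 = -22)
F(n) = 2*I*√6 (F(n) = √(-22 - 2) = √(-24) = 2*I*√6)
√(-3793399 + F(B)) = √(-3793399 + 2*I*√6)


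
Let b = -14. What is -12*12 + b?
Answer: -158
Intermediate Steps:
-12*12 + b = -12*12 - 14 = -144 - 14 = -158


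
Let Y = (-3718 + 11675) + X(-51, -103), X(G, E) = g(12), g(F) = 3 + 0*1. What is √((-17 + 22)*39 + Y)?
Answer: √8155 ≈ 90.305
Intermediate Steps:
g(F) = 3 (g(F) = 3 + 0 = 3)
X(G, E) = 3
Y = 7960 (Y = (-3718 + 11675) + 3 = 7957 + 3 = 7960)
√((-17 + 22)*39 + Y) = √((-17 + 22)*39 + 7960) = √(5*39 + 7960) = √(195 + 7960) = √8155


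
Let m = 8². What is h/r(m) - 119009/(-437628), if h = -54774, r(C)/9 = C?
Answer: -331973429/3501024 ≈ -94.822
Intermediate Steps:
m = 64
r(C) = 9*C
h/r(m) - 119009/(-437628) = -54774/(9*64) - 119009/(-437628) = -54774/576 - 119009*(-1/437628) = -54774*1/576 + 119009/437628 = -3043/32 + 119009/437628 = -331973429/3501024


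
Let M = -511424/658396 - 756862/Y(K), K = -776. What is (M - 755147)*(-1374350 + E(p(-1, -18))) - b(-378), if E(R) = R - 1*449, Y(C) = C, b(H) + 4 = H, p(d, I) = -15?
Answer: 33108806506326020553/31932206 ≈ 1.0368e+12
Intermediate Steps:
b(H) = -4 + H
E(R) = -449 + R (E(R) = R - 449 = -449 + R)
M = 62239756041/63864412 (M = -511424/658396 - 756862/(-776) = -511424*1/658396 - 756862*(-1/776) = -127856/164599 + 378431/388 = 62239756041/63864412 ≈ 974.56)
(M - 755147)*(-1374350 + E(p(-1, -18))) - b(-378) = (62239756041/63864412 - 755147)*(-1374350 + (-449 - 15)) - (-4 - 378) = -48164779372523*(-1374350 - 464)/63864412 - 1*(-382) = -48164779372523/63864412*(-1374814) + 382 = 33108806494127917861/31932206 + 382 = 33108806506326020553/31932206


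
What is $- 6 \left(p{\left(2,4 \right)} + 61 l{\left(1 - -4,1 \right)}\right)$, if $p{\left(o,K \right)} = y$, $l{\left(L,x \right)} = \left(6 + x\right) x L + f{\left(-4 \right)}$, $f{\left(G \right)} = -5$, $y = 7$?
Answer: $-11022$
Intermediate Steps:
$l{\left(L,x \right)} = -5 + L x \left(6 + x\right)$ ($l{\left(L,x \right)} = \left(6 + x\right) x L - 5 = x \left(6 + x\right) L - 5 = L x \left(6 + x\right) - 5 = -5 + L x \left(6 + x\right)$)
$p{\left(o,K \right)} = 7$
$- 6 \left(p{\left(2,4 \right)} + 61 l{\left(1 - -4,1 \right)}\right) = - 6 \left(7 + 61 \left(-5 + \left(1 - -4\right) 1^{2} + 6 \left(1 - -4\right) 1\right)\right) = - 6 \left(7 + 61 \left(-5 + \left(1 + 4\right) 1 + 6 \left(1 + 4\right) 1\right)\right) = - 6 \left(7 + 61 \left(-5 + 5 \cdot 1 + 6 \cdot 5 \cdot 1\right)\right) = - 6 \left(7 + 61 \left(-5 + 5 + 30\right)\right) = - 6 \left(7 + 61 \cdot 30\right) = - 6 \left(7 + 1830\right) = \left(-6\right) 1837 = -11022$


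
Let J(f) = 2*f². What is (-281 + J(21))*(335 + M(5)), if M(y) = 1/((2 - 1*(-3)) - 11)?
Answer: 1207409/6 ≈ 2.0123e+5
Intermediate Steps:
M(y) = -⅙ (M(y) = 1/((2 + 3) - 11) = 1/(5 - 11) = 1/(-6) = -⅙)
(-281 + J(21))*(335 + M(5)) = (-281 + 2*21²)*(335 - ⅙) = (-281 + 2*441)*(2009/6) = (-281 + 882)*(2009/6) = 601*(2009/6) = 1207409/6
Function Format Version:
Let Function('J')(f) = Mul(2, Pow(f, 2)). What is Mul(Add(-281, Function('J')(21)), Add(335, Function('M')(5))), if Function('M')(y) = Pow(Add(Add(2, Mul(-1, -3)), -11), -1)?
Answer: Rational(1207409, 6) ≈ 2.0123e+5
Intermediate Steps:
Function('M')(y) = Rational(-1, 6) (Function('M')(y) = Pow(Add(Add(2, 3), -11), -1) = Pow(Add(5, -11), -1) = Pow(-6, -1) = Rational(-1, 6))
Mul(Add(-281, Function('J')(21)), Add(335, Function('M')(5))) = Mul(Add(-281, Mul(2, Pow(21, 2))), Add(335, Rational(-1, 6))) = Mul(Add(-281, Mul(2, 441)), Rational(2009, 6)) = Mul(Add(-281, 882), Rational(2009, 6)) = Mul(601, Rational(2009, 6)) = Rational(1207409, 6)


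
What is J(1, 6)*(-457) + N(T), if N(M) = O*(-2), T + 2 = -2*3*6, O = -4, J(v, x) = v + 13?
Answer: -6390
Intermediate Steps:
J(v, x) = 13 + v
T = -38 (T = -2 - 2*3*6 = -2 - 6*6 = -2 - 36 = -38)
N(M) = 8 (N(M) = -4*(-2) = 8)
J(1, 6)*(-457) + N(T) = (13 + 1)*(-457) + 8 = 14*(-457) + 8 = -6398 + 8 = -6390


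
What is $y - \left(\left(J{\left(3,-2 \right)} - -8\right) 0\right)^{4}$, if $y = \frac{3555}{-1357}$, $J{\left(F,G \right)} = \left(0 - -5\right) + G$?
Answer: $- \frac{3555}{1357} \approx -2.6198$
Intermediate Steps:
$J{\left(F,G \right)} = 5 + G$ ($J{\left(F,G \right)} = \left(0 + 5\right) + G = 5 + G$)
$y = - \frac{3555}{1357}$ ($y = 3555 \left(- \frac{1}{1357}\right) = - \frac{3555}{1357} \approx -2.6198$)
$y - \left(\left(J{\left(3,-2 \right)} - -8\right) 0\right)^{4} = - \frac{3555}{1357} - \left(\left(\left(5 - 2\right) - -8\right) 0\right)^{4} = - \frac{3555}{1357} - \left(\left(3 + 8\right) 0\right)^{4} = - \frac{3555}{1357} - \left(11 \cdot 0\right)^{4} = - \frac{3555}{1357} - 0^{4} = - \frac{3555}{1357} - 0 = - \frac{3555}{1357} + 0 = - \frac{3555}{1357}$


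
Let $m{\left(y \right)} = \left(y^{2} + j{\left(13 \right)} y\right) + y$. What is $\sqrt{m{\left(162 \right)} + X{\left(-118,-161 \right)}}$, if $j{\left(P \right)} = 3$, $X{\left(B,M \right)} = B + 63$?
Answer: $\sqrt{26837} \approx 163.82$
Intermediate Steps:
$X{\left(B,M \right)} = 63 + B$
$m{\left(y \right)} = y^{2} + 4 y$ ($m{\left(y \right)} = \left(y^{2} + 3 y\right) + y = y^{2} + 4 y$)
$\sqrt{m{\left(162 \right)} + X{\left(-118,-161 \right)}} = \sqrt{162 \left(4 + 162\right) + \left(63 - 118\right)} = \sqrt{162 \cdot 166 - 55} = \sqrt{26892 - 55} = \sqrt{26837}$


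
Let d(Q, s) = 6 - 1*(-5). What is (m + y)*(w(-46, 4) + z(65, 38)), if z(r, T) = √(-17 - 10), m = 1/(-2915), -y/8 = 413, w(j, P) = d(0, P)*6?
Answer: -57786966/265 - 28893483*I*√3/2915 ≈ -2.1806e+5 - 17168.0*I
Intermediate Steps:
d(Q, s) = 11 (d(Q, s) = 6 + 5 = 11)
w(j, P) = 66 (w(j, P) = 11*6 = 66)
y = -3304 (y = -8*413 = -3304)
m = -1/2915 ≈ -0.00034305
z(r, T) = 3*I*√3 (z(r, T) = √(-27) = 3*I*√3)
(m + y)*(w(-46, 4) + z(65, 38)) = (-1/2915 - 3304)*(66 + 3*I*√3) = -9631161*(66 + 3*I*√3)/2915 = -57786966/265 - 28893483*I*√3/2915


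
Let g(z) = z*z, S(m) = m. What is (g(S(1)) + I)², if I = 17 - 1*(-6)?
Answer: 576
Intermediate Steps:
g(z) = z²
I = 23 (I = 17 + 6 = 23)
(g(S(1)) + I)² = (1² + 23)² = (1 + 23)² = 24² = 576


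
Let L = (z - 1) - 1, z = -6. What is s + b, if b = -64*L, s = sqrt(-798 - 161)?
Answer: 512 + I*sqrt(959) ≈ 512.0 + 30.968*I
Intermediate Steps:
L = -8 (L = (-6 - 1) - 1 = -7 - 1 = -8)
s = I*sqrt(959) (s = sqrt(-959) = I*sqrt(959) ≈ 30.968*I)
b = 512 (b = -64*(-8) = 512)
s + b = I*sqrt(959) + 512 = 512 + I*sqrt(959)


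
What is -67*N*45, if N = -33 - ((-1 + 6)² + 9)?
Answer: 202005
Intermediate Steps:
N = -67 (N = -33 - (5² + 9) = -33 - (25 + 9) = -33 - 1*34 = -33 - 34 = -67)
-67*N*45 = -67*(-67)*45 = 4489*45 = 202005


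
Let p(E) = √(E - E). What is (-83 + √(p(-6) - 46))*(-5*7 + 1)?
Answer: 2822 - 34*I*√46 ≈ 2822.0 - 230.6*I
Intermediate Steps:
p(E) = 0 (p(E) = √0 = 0)
(-83 + √(p(-6) - 46))*(-5*7 + 1) = (-83 + √(0 - 46))*(-5*7 + 1) = (-83 + √(-46))*(-35 + 1) = (-83 + I*√46)*(-34) = 2822 - 34*I*√46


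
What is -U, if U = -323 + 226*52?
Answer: -11429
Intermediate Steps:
U = 11429 (U = -323 + 11752 = 11429)
-U = -1*11429 = -11429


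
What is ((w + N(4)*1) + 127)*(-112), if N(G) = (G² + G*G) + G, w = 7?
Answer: -19040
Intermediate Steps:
N(G) = G + 2*G² (N(G) = (G² + G²) + G = 2*G² + G = G + 2*G²)
((w + N(4)*1) + 127)*(-112) = ((7 + (4*(1 + 2*4))*1) + 127)*(-112) = ((7 + (4*(1 + 8))*1) + 127)*(-112) = ((7 + (4*9)*1) + 127)*(-112) = ((7 + 36*1) + 127)*(-112) = ((7 + 36) + 127)*(-112) = (43 + 127)*(-112) = 170*(-112) = -19040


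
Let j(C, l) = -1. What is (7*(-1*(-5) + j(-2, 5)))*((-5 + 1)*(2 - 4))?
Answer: 224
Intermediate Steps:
(7*(-1*(-5) + j(-2, 5)))*((-5 + 1)*(2 - 4)) = (7*(-1*(-5) - 1))*((-5 + 1)*(2 - 4)) = (7*(5 - 1))*(-4*(-2)) = (7*4)*8 = 28*8 = 224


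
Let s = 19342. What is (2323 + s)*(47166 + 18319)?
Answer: 1418732525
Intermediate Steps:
(2323 + s)*(47166 + 18319) = (2323 + 19342)*(47166 + 18319) = 21665*65485 = 1418732525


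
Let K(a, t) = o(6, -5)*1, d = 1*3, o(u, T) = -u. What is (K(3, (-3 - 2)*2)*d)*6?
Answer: -108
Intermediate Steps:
d = 3
K(a, t) = -6 (K(a, t) = -1*6*1 = -6*1 = -6)
(K(3, (-3 - 2)*2)*d)*6 = -6*3*6 = -18*6 = -108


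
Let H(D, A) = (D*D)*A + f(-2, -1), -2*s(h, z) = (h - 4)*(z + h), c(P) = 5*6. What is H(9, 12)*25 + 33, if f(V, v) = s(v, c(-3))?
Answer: 52291/2 ≈ 26146.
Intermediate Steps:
c(P) = 30
s(h, z) = -(-4 + h)*(h + z)/2 (s(h, z) = -(h - 4)*(z + h)/2 = -(-4 + h)*(h + z)/2)
f(V, v) = 60 - 13*v - v²/2 (f(V, v) = 2*v + 2*30 - v²/2 - ½*v*30 = 2*v + 60 - v²/2 - 15*v = 60 - 13*v - v²/2)
H(D, A) = 145/2 + A*D² (H(D, A) = (D*D)*A + (60 - 13*(-1) - ½*(-1)²) = D²*A + (60 + 13 - ½*1) = A*D² + (60 + 13 - ½) = A*D² + 145/2 = 145/2 + A*D²)
H(9, 12)*25 + 33 = (145/2 + 12*9²)*25 + 33 = (145/2 + 12*81)*25 + 33 = (145/2 + 972)*25 + 33 = (2089/2)*25 + 33 = 52225/2 + 33 = 52291/2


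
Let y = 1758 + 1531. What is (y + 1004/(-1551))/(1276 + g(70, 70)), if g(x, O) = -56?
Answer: 1020047/378444 ≈ 2.6954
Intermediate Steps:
y = 3289
(y + 1004/(-1551))/(1276 + g(70, 70)) = (3289 + 1004/(-1551))/(1276 - 56) = (3289 + 1004*(-1/1551))/1220 = (3289 - 1004/1551)*(1/1220) = (5100235/1551)*(1/1220) = 1020047/378444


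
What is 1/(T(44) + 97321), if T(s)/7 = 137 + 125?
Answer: 1/99155 ≈ 1.0085e-5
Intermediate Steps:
T(s) = 1834 (T(s) = 7*(137 + 125) = 7*262 = 1834)
1/(T(44) + 97321) = 1/(1834 + 97321) = 1/99155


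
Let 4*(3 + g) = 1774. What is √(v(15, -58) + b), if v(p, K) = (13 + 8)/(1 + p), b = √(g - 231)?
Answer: √(21 + 8*√838)/4 ≈ 3.9732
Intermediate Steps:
g = 881/2 (g = -3 + (¼)*1774 = -3 + 887/2 = 881/2 ≈ 440.50)
b = √838/2 (b = √(881/2 - 231) = √(419/2) = √838/2 ≈ 14.474)
v(p, K) = 21/(1 + p)
√(v(15, -58) + b) = √(21/(1 + 15) + √838/2) = √(21/16 + √838/2)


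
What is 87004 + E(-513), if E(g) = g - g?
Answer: 87004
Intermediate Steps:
E(g) = 0
87004 + E(-513) = 87004 + 0 = 87004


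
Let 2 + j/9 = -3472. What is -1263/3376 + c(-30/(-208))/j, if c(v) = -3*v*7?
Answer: -14256209/38116728 ≈ -0.37401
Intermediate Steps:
c(v) = -21*v
j = -31266 (j = -18 + 9*(-3472) = -18 - 31248 = -31266)
-1263/3376 + c(-30/(-208))/j = -1263/3376 - (-630)/(-208)/(-31266) = -1263*1/3376 - (-630)*(-1)/208*(-1/31266) = -1263/3376 - 21*15/104*(-1/31266) = -1263/3376 - 315/104*(-1/31266) = -1263/3376 + 35/361296 = -14256209/38116728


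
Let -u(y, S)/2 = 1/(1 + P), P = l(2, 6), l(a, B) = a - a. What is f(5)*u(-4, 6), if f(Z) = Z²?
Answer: -50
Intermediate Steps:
l(a, B) = 0
P = 0
u(y, S) = -2 (u(y, S) = -2/(1 + 0) = -2/1 = -2*1 = -2)
f(5)*u(-4, 6) = 5²*(-2) = 25*(-2) = -50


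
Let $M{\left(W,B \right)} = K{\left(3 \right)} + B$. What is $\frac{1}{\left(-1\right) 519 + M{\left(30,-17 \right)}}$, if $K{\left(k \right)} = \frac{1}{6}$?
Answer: $- \frac{6}{3215} \approx -0.0018663$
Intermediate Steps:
$K{\left(k \right)} = \frac{1}{6}$
$M{\left(W,B \right)} = \frac{1}{6} + B$
$\frac{1}{\left(-1\right) 519 + M{\left(30,-17 \right)}} = \frac{1}{\left(-1\right) 519 + \left(\frac{1}{6} - 17\right)} = \frac{1}{-519 - \frac{101}{6}} = \frac{1}{- \frac{3215}{6}} = - \frac{6}{3215}$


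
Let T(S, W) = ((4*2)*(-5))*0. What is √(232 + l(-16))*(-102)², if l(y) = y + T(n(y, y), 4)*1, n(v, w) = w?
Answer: 62424*√6 ≈ 1.5291e+5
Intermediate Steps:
T(S, W) = 0 (T(S, W) = (8*(-5))*0 = -40*0 = 0)
l(y) = y (l(y) = y + 0*1 = y + 0 = y)
√(232 + l(-16))*(-102)² = √(232 - 16)*(-102)² = √216*10404 = (6*√6)*10404 = 62424*√6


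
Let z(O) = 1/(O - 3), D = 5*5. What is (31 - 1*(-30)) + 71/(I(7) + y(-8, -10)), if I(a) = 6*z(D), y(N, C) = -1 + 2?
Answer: 1635/14 ≈ 116.79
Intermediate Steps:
D = 25
y(N, C) = 1
z(O) = 1/(-3 + O)
I(a) = 3/11 (I(a) = 6/(-3 + 25) = 6/22 = 6*(1/22) = 3/11)
(31 - 1*(-30)) + 71/(I(7) + y(-8, -10)) = (31 - 1*(-30)) + 71/(3/11 + 1) = (31 + 30) + 71/(14/11) = 61 + (11/14)*71 = 61 + 781/14 = 1635/14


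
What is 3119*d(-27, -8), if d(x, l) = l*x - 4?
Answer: 661228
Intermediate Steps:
d(x, l) = -4 + l*x
3119*d(-27, -8) = 3119*(-4 - 8*(-27)) = 3119*(-4 + 216) = 3119*212 = 661228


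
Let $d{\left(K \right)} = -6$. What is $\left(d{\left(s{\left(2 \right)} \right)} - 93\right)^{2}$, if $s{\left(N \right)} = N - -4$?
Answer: $9801$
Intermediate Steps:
$s{\left(N \right)} = 4 + N$ ($s{\left(N \right)} = N + 4 = 4 + N$)
$\left(d{\left(s{\left(2 \right)} \right)} - 93\right)^{2} = \left(-6 - 93\right)^{2} = \left(-99\right)^{2} = 9801$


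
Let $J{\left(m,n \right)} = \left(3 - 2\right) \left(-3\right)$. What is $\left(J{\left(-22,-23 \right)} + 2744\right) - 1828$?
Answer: $913$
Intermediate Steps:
$J{\left(m,n \right)} = -3$ ($J{\left(m,n \right)} = 1 \left(-3\right) = -3$)
$\left(J{\left(-22,-23 \right)} + 2744\right) - 1828 = \left(-3 + 2744\right) - 1828 = 2741 - 1828 = 913$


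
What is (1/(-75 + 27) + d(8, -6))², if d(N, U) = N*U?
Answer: 5313025/2304 ≈ 2306.0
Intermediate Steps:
(1/(-75 + 27) + d(8, -6))² = (1/(-75 + 27) + 8*(-6))² = (1/(-48) - 48)² = (-1/48 - 48)² = (-2305/48)² = 5313025/2304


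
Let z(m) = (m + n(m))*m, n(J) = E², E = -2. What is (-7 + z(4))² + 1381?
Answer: 2006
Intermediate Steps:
n(J) = 4 (n(J) = (-2)² = 4)
z(m) = m*(4 + m) (z(m) = (m + 4)*m = (4 + m)*m = m*(4 + m))
(-7 + z(4))² + 1381 = (-7 + 4*(4 + 4))² + 1381 = (-7 + 4*8)² + 1381 = (-7 + 32)² + 1381 = 25² + 1381 = 625 + 1381 = 2006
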